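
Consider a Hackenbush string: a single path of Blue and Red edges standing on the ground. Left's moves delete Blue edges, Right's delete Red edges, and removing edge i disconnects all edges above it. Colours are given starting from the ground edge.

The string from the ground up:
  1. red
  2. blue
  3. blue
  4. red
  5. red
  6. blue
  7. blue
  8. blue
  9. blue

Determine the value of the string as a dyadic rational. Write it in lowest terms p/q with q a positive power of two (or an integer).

-97/256

v_1 [r]  L=[·]  R=[0]  => -1
v_2 [rb]  L=[-1]  R=[0]  => -1/2
v_3 [rbb]  L=[-1; -1/2]  R=[0]  => -1/4
v_4 [rbbr]  L=[-1; -1/2]  R=[-1/4; 0]  => -3/8
v_5 [rbbrr]  L=[-1; -1/2]  R=[-3/8; -1/4; 0]  => -7/16
v_6 [rbbrrb]  L=[-1; -1/2; -7/16]  R=[-3/8; -1/4; 0]  => -13/32
v_7 [rbbrrbb]  L=[-1; -1/2; -7/16; -13/32]  R=[-3/8; -1/4; 0]  => -25/64
v_8 [rbbrrbbb]  L=[-1; -1/2; -7/16; -13/32; -25/64]  R=[-3/8; -1/4; 0]  => -49/128
v_9 [rbbrrbbbb]  L=[-1; -1/2; -7/16; -13/32; -25/64; -49/128]  R=[-3/8; -1/4; 0]  => -97/256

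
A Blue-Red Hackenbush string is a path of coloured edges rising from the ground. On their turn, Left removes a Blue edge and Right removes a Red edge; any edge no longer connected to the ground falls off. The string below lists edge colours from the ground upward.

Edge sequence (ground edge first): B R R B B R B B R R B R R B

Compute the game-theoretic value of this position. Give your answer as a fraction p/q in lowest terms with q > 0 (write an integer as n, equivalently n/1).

value_1 [B]  L=[0]  R=[—]  -> 1
value_2 [BR]  L=[0]  R=[1]  -> 1/2
value_3 [BRR]  L=[0]  R=[1/2,1]  -> 1/4
value_4 [BRRB]  L=[0,1/4]  R=[1/2,1]  -> 3/8
value_5 [BRRBB]  L=[0,1/4,3/8]  R=[1/2,1]  -> 7/16
value_6 [BRRBBR]  L=[0,1/4,3/8]  R=[7/16,1/2,1]  -> 13/32
value_7 [BRRBBRB]  L=[0,1/4,3/8,13/32]  R=[7/16,1/2,1]  -> 27/64
value_8 [BRRBBRBB]  L=[0,1/4,3/8,13/32,27/64]  R=[7/16,1/2,1]  -> 55/128
value_9 [BRRBBRBBR]  L=[0,1/4,3/8,13/32,27/64]  R=[55/128,7/16,1/2,1]  -> 109/256
value_10 [BRRBBRBBRR]  L=[0,1/4,3/8,13/32,27/64]  R=[109/256,55/128,7/16,1/2,1]  -> 217/512
value_11 [BRRBBRBBRRB]  L=[0,1/4,3/8,13/32,27/64,217/512]  R=[109/256,55/128,7/16,1/2,1]  -> 435/1024
value_12 [BRRBBRBBRRBR]  L=[0,1/4,3/8,13/32,27/64,217/512]  R=[435/1024,109/256,55/128,7/16,1/2,1]  -> 869/2048
value_13 [BRRBBRBBRRBRR]  L=[0,1/4,3/8,13/32,27/64,217/512]  R=[869/2048,435/1024,109/256,55/128,7/16,1/2,1]  -> 1737/4096
value_14 [BRRBBRBBRRBRRB]  L=[0,1/4,3/8,13/32,27/64,217/512,1737/4096]  R=[869/2048,435/1024,109/256,55/128,7/16,1/2,1]  -> 3475/8192

3475/8192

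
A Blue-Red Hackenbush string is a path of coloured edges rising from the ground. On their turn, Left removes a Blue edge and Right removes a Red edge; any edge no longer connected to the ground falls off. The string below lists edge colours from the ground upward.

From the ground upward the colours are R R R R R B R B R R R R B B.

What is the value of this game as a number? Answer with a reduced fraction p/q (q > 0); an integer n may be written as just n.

-2425/512

Build value(s[:k]) for k = 1..14, string s = R R R R R B R B R R R R B B.
value_1 [R]  L=[—]  R=[0]  => -1
value_2 [RR]  L=[—]  R=[-1,0]  => -2
value_3 [RRR]  L=[—]  R=[-2,-1,0]  => -3
value_4 [RRRR]  L=[—]  R=[-3,-2,-1,0]  => -4
value_5 [RRRRR]  L=[—]  R=[-4,-3,-2,-1,0]  => -5
value_6 [RRRRRB]  L=[-5]  R=[-4,-3,-2,-1,0]  => -9/2
value_7 [RRRRRBR]  L=[-5]  R=[-9/2,-4,-3,-2,-1,0]  => -19/4
value_8 [RRRRRBRB]  L=[-5,-19/4]  R=[-9/2,-4,-3,-2,-1,0]  => -37/8
value_9 [RRRRRBRBR]  L=[-5,-19/4]  R=[-37/8,-9/2,-4,-3,-2,-1,0]  => -75/16
value_10 [RRRRRBRBRR]  L=[-5,-19/4]  R=[-75/16,-37/8,-9/2,-4,-3,-2,-1,0]  => -151/32
value_11 [RRRRRBRBRRR]  L=[-5,-19/4]  R=[-151/32,-75/16,-37/8,-9/2,-4,-3,-2,-1,0]  => -303/64
value_12 [RRRRRBRBRRRR]  L=[-5,-19/4]  R=[-303/64,-151/32,-75/16,-37/8,-9/2,-4,-3,-2,-1,0]  => -607/128
value_13 [RRRRRBRBRRRRB]  L=[-5,-19/4,-607/128]  R=[-303/64,-151/32,-75/16,-37/8,-9/2,-4,-3,-2,-1,0]  => -1213/256
value_14 [RRRRRBRBRRRRBB]  L=[-5,-19/4,-607/128,-1213/256]  R=[-303/64,-151/32,-75/16,-37/8,-9/2,-4,-3,-2,-1,0]  => -2425/512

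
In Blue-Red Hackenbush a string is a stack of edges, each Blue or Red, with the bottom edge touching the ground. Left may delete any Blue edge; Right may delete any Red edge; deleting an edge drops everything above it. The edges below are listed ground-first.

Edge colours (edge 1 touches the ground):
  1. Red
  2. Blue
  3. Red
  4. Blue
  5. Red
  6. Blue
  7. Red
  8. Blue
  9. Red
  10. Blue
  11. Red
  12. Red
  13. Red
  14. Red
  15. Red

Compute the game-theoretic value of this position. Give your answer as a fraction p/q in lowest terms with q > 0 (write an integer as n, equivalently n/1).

-10943/16384

Prefix values for Red Blue Red Blue Red Blue Red Blue Red Blue Red Red Red Red Red via {L|R} + simplicity:
edge 1 of 15 (Red): {  | 0 } — -1
edge 2 of 15 (Blue): { -1 | 0 } — -1/2
edge 3 of 15 (Red): { -1 | -1/2 0 } — -3/4
edge 4 of 15 (Blue): { -1 -3/4 | -1/2 0 } — -5/8
edge 5 of 15 (Red): { -1 -3/4 | -5/8 -1/2 0 } — -11/16
edge 6 of 15 (Blue): { -1 -3/4 -11/16 | -5/8 -1/2 0 } — -21/32
edge 7 of 15 (Red): { -1 -3/4 -11/16 | -21/32 -5/8 -1/2 0 } — -43/64
edge 8 of 15 (Blue): { -1 -3/4 -11/16 -43/64 | -21/32 -5/8 -1/2 0 } — -85/128
edge 9 of 15 (Red): { -1 -3/4 -11/16 -43/64 | -85/128 -21/32 -5/8 -1/2 0 } — -171/256
edge 10 of 15 (Blue): { -1 -3/4 -11/16 -43/64 -171/256 | -85/128 -21/32 -5/8 -1/2 0 } — -341/512
edge 11 of 15 (Red): { -1 -3/4 -11/16 -43/64 -171/256 | -341/512 -85/128 -21/32 -5/8 -1/2 0 } — -683/1024
edge 12 of 15 (Red): { -1 -3/4 -11/16 -43/64 -171/256 | -683/1024 -341/512 -85/128 -21/32 -5/8 -1/2 0 } — -1367/2048
edge 13 of 15 (Red): { -1 -3/4 -11/16 -43/64 -171/256 | -1367/2048 -683/1024 -341/512 -85/128 -21/32 -5/8 -1/2 0 } — -2735/4096
edge 14 of 15 (Red): { -1 -3/4 -11/16 -43/64 -171/256 | -2735/4096 -1367/2048 -683/1024 -341/512 -85/128 -21/32 -5/8 -1/2 0 } — -5471/8192
edge 15 of 15 (Red): { -1 -3/4 -11/16 -43/64 -171/256 | -5471/8192 -2735/4096 -1367/2048 -683/1024 -341/512 -85/128 -21/32 -5/8 -1/2 0 } — -10943/16384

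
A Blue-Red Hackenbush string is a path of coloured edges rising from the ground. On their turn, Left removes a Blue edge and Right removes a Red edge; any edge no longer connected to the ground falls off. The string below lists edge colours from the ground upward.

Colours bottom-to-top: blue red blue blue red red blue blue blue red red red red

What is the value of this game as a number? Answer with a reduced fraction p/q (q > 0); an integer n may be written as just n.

3297/4096

Prefix values for blue red blue blue red red blue blue blue red red red red via {L|R} + simplicity:
val(b) = { 0 |  } — 1
val(br) = { 0 | 1 } — 1/2
val(brb) = { 0; 1/2 | 1 } — 3/4
val(brbb) = { 0; 1/2; 3/4 | 1 } — 7/8
val(brbbr) = { 0; 1/2; 3/4 | 7/8; 1 } — 13/16
val(brbbrr) = { 0; 1/2; 3/4 | 13/16; 7/8; 1 } — 25/32
val(brbbrrb) = { 0; 1/2; 3/4; 25/32 | 13/16; 7/8; 1 } — 51/64
val(brbbrrbb) = { 0; 1/2; 3/4; 25/32; 51/64 | 13/16; 7/8; 1 } — 103/128
val(brbbrrbbb) = { 0; 1/2; 3/4; 25/32; 51/64; 103/128 | 13/16; 7/8; 1 } — 207/256
val(brbbrrbbbr) = { 0; 1/2; 3/4; 25/32; 51/64; 103/128 | 207/256; 13/16; 7/8; 1 } — 413/512
val(brbbrrbbbrr) = { 0; 1/2; 3/4; 25/32; 51/64; 103/128 | 413/512; 207/256; 13/16; 7/8; 1 } — 825/1024
val(brbbrrbbbrrr) = { 0; 1/2; 3/4; 25/32; 51/64; 103/128 | 825/1024; 413/512; 207/256; 13/16; 7/8; 1 } — 1649/2048
val(brbbrrbbbrrrr) = { 0; 1/2; 3/4; 25/32; 51/64; 103/128 | 1649/2048; 825/1024; 413/512; 207/256; 13/16; 7/8; 1 } — 3297/4096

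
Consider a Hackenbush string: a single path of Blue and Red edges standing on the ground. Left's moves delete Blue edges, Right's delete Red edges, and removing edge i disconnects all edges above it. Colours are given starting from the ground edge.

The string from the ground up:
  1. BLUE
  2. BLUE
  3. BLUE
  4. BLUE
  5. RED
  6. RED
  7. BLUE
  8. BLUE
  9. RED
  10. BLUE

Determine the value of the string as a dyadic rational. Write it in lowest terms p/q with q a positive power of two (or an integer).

219/64

Prefix values for BLUE BLUE BLUE BLUE RED RED BLUE BLUE RED BLUE via {L|R} + simplicity:
edge 1 of 10 (BLUE): { 0 | ∅ } gives 1
edge 2 of 10 (BLUE): { 0 1 | ∅ } gives 2
edge 3 of 10 (BLUE): { 0 1 2 | ∅ } gives 3
edge 4 of 10 (BLUE): { 0 1 2 3 | ∅ } gives 4
edge 5 of 10 (RED): { 0 1 2 3 | 4 } gives 7/2
edge 6 of 10 (RED): { 0 1 2 3 | 7/2 4 } gives 13/4
edge 7 of 10 (BLUE): { 0 1 2 3 13/4 | 7/2 4 } gives 27/8
edge 8 of 10 (BLUE): { 0 1 2 3 13/4 27/8 | 7/2 4 } gives 55/16
edge 9 of 10 (RED): { 0 1 2 3 13/4 27/8 | 55/16 7/2 4 } gives 109/32
edge 10 of 10 (BLUE): { 0 1 2 3 13/4 27/8 109/32 | 55/16 7/2 4 } gives 219/64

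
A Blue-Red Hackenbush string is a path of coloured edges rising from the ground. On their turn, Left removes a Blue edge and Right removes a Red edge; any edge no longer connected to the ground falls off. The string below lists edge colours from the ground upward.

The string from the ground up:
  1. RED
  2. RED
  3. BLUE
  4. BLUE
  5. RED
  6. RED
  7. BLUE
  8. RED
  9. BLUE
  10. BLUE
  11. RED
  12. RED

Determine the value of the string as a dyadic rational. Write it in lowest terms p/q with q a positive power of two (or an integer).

G(R) = {  | 0 } so -1
G(RR) = {  | -1 0 } so -2
G(RRB) = { -2 | -1 0 } so -3/2
G(RRBB) = { -2 -3/2 | -1 0 } so -5/4
G(RRBBR) = { -2 -3/2 | -5/4 -1 0 } so -11/8
G(RRBBRR) = { -2 -3/2 | -11/8 -5/4 -1 0 } so -23/16
G(RRBBRRB) = { -2 -3/2 -23/16 | -11/8 -5/4 -1 0 } so -45/32
G(RRBBRRBR) = { -2 -3/2 -23/16 | -45/32 -11/8 -5/4 -1 0 } so -91/64
G(RRBBRRBRB) = { -2 -3/2 -23/16 -91/64 | -45/32 -11/8 -5/4 -1 0 } so -181/128
G(RRBBRRBRBB) = { -2 -3/2 -23/16 -91/64 -181/128 | -45/32 -11/8 -5/4 -1 0 } so -361/256
G(RRBBRRBRBBR) = { -2 -3/2 -23/16 -91/64 -181/128 | -361/256 -45/32 -11/8 -5/4 -1 0 } so -723/512
G(RRBBRRBRBBRR) = { -2 -3/2 -23/16 -91/64 -181/128 | -723/512 -361/256 -45/32 -11/8 -5/4 -1 0 } so -1447/1024

-1447/1024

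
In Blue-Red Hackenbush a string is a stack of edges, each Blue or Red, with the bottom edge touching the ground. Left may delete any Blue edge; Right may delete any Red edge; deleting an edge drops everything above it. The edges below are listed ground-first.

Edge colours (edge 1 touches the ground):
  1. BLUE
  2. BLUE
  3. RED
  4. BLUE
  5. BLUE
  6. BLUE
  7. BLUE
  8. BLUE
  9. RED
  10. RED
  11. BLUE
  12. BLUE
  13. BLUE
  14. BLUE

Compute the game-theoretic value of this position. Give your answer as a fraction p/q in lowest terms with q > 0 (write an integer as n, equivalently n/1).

8095/4096

edge 1 of 14 (BLUE): { 0 | — } so 1
edge 2 of 14 (BLUE): { 0, 1 | — } so 2
edge 3 of 14 (RED): { 0, 1 | 2 } so 3/2
edge 4 of 14 (BLUE): { 0, 1, 3/2 | 2 } so 7/4
edge 5 of 14 (BLUE): { 0, 1, 3/2, 7/4 | 2 } so 15/8
edge 6 of 14 (BLUE): { 0, 1, 3/2, 7/4, 15/8 | 2 } so 31/16
edge 7 of 14 (BLUE): { 0, 1, 3/2, 7/4, 15/8, 31/16 | 2 } so 63/32
edge 8 of 14 (BLUE): { 0, 1, 3/2, 7/4, 15/8, 31/16, 63/32 | 2 } so 127/64
edge 9 of 14 (RED): { 0, 1, 3/2, 7/4, 15/8, 31/16, 63/32 | 127/64, 2 } so 253/128
edge 10 of 14 (RED): { 0, 1, 3/2, 7/4, 15/8, 31/16, 63/32 | 253/128, 127/64, 2 } so 505/256
edge 11 of 14 (BLUE): { 0, 1, 3/2, 7/4, 15/8, 31/16, 63/32, 505/256 | 253/128, 127/64, 2 } so 1011/512
edge 12 of 14 (BLUE): { 0, 1, 3/2, 7/4, 15/8, 31/16, 63/32, 505/256, 1011/512 | 253/128, 127/64, 2 } so 2023/1024
edge 13 of 14 (BLUE): { 0, 1, 3/2, 7/4, 15/8, 31/16, 63/32, 505/256, 1011/512, 2023/1024 | 253/128, 127/64, 2 } so 4047/2048
edge 14 of 14 (BLUE): { 0, 1, 3/2, 7/4, 15/8, 31/16, 63/32, 505/256, 1011/512, 2023/1024, 4047/2048 | 253/128, 127/64, 2 } so 8095/4096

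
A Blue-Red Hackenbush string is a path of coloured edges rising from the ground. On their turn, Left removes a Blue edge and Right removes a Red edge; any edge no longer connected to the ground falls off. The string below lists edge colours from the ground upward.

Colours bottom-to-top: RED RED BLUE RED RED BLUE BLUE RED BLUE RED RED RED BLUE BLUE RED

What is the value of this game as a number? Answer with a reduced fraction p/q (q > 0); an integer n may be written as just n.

-14707/8192

R: Left { · }, Right { 0 } => simplest -1
RR: Left { · }, Right { -1; 0 } => simplest -2
RRB: Left { -2 }, Right { -1; 0 } => simplest -3/2
RRBR: Left { -2 }, Right { -3/2; -1; 0 } => simplest -7/4
RRBRR: Left { -2 }, Right { -7/4; -3/2; -1; 0 } => simplest -15/8
RRBRRB: Left { -2; -15/8 }, Right { -7/4; -3/2; -1; 0 } => simplest -29/16
RRBRRBB: Left { -2; -15/8; -29/16 }, Right { -7/4; -3/2; -1; 0 } => simplest -57/32
RRBRRBBR: Left { -2; -15/8; -29/16 }, Right { -57/32; -7/4; -3/2; -1; 0 } => simplest -115/64
RRBRRBBRB: Left { -2; -15/8; -29/16; -115/64 }, Right { -57/32; -7/4; -3/2; -1; 0 } => simplest -229/128
RRBRRBBRBR: Left { -2; -15/8; -29/16; -115/64 }, Right { -229/128; -57/32; -7/4; -3/2; -1; 0 } => simplest -459/256
RRBRRBBRBRR: Left { -2; -15/8; -29/16; -115/64 }, Right { -459/256; -229/128; -57/32; -7/4; -3/2; -1; 0 } => simplest -919/512
RRBRRBBRBRRR: Left { -2; -15/8; -29/16; -115/64 }, Right { -919/512; -459/256; -229/128; -57/32; -7/4; -3/2; -1; 0 } => simplest -1839/1024
RRBRRBBRBRRRB: Left { -2; -15/8; -29/16; -115/64; -1839/1024 }, Right { -919/512; -459/256; -229/128; -57/32; -7/4; -3/2; -1; 0 } => simplest -3677/2048
RRBRRBBRBRRRBB: Left { -2; -15/8; -29/16; -115/64; -1839/1024; -3677/2048 }, Right { -919/512; -459/256; -229/128; -57/32; -7/4; -3/2; -1; 0 } => simplest -7353/4096
RRBRRBBRBRRRBBR: Left { -2; -15/8; -29/16; -115/64; -1839/1024; -3677/2048 }, Right { -7353/4096; -919/512; -459/256; -229/128; -57/32; -7/4; -3/2; -1; 0 } => simplest -14707/8192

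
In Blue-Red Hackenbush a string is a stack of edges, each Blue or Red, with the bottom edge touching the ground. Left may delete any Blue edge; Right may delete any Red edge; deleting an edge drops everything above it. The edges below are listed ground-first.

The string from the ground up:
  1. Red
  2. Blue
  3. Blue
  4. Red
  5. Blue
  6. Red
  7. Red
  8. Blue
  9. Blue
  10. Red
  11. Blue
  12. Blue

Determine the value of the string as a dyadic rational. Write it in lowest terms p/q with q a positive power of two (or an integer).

-713/2048

Prefix values for Red Blue Blue Red Blue Red Red Blue Blue Red Blue Blue via {L|R} + simplicity:
g_1 [R]  L=[·]  R=[0]  => -1
g_2 [RB]  L=[-1]  R=[0]  => -1/2
g_3 [RBB]  L=[-1 -1/2]  R=[0]  => -1/4
g_4 [RBBR]  L=[-1 -1/2]  R=[-1/4 0]  => -3/8
g_5 [RBBRB]  L=[-1 -1/2 -3/8]  R=[-1/4 0]  => -5/16
g_6 [RBBRBR]  L=[-1 -1/2 -3/8]  R=[-5/16 -1/4 0]  => -11/32
g_7 [RBBRBRR]  L=[-1 -1/2 -3/8]  R=[-11/32 -5/16 -1/4 0]  => -23/64
g_8 [RBBRBRRB]  L=[-1 -1/2 -3/8 -23/64]  R=[-11/32 -5/16 -1/4 0]  => -45/128
g_9 [RBBRBRRBB]  L=[-1 -1/2 -3/8 -23/64 -45/128]  R=[-11/32 -5/16 -1/4 0]  => -89/256
g_10 [RBBRBRRBBR]  L=[-1 -1/2 -3/8 -23/64 -45/128]  R=[-89/256 -11/32 -5/16 -1/4 0]  => -179/512
g_11 [RBBRBRRBBRB]  L=[-1 -1/2 -3/8 -23/64 -45/128 -179/512]  R=[-89/256 -11/32 -5/16 -1/4 0]  => -357/1024
g_12 [RBBRBRRBBRBB]  L=[-1 -1/2 -3/8 -23/64 -45/128 -179/512 -357/1024]  R=[-89/256 -11/32 -5/16 -1/4 0]  => -713/2048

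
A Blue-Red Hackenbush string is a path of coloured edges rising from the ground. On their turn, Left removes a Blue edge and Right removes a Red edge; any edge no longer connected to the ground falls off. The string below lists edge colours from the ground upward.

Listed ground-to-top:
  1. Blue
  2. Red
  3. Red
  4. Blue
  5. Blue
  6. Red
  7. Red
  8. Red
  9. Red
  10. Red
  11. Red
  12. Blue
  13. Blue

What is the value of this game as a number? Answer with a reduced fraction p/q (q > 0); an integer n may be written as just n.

val(B) = { 0 |  } -> 1
val(BR) = { 0 | 1 } -> 1/2
val(BRR) = { 0 | 1/2,1 } -> 1/4
val(BRRB) = { 0,1/4 | 1/2,1 } -> 3/8
val(BRRBB) = { 0,1/4,3/8 | 1/2,1 } -> 7/16
val(BRRBBR) = { 0,1/4,3/8 | 7/16,1/2,1 } -> 13/32
val(BRRBBRR) = { 0,1/4,3/8 | 13/32,7/16,1/2,1 } -> 25/64
val(BRRBBRRR) = { 0,1/4,3/8 | 25/64,13/32,7/16,1/2,1 } -> 49/128
val(BRRBBRRRR) = { 0,1/4,3/8 | 49/128,25/64,13/32,7/16,1/2,1 } -> 97/256
val(BRRBBRRRRR) = { 0,1/4,3/8 | 97/256,49/128,25/64,13/32,7/16,1/2,1 } -> 193/512
val(BRRBBRRRRRR) = { 0,1/4,3/8 | 193/512,97/256,49/128,25/64,13/32,7/16,1/2,1 } -> 385/1024
val(BRRBBRRRRRRB) = { 0,1/4,3/8,385/1024 | 193/512,97/256,49/128,25/64,13/32,7/16,1/2,1 } -> 771/2048
val(BRRBBRRRRRRBB) = { 0,1/4,3/8,385/1024,771/2048 | 193/512,97/256,49/128,25/64,13/32,7/16,1/2,1 } -> 1543/4096

1543/4096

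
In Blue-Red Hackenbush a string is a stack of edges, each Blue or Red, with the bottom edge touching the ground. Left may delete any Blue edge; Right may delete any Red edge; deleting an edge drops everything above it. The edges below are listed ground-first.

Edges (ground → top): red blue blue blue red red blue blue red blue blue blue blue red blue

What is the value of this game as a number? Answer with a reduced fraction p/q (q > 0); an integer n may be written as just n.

-3205/16384

Recurse on prefixes of the 15-edge string red blue blue blue red red blue blue red blue blue blue blue red blue:
step 1: add red to get r; options L={ · } R={ 0 } -> -1
step 2: add blue to get rb; options L={ -1 } R={ 0 } -> -1/2
step 3: add blue to get rbb; options L={ -1 -1/2 } R={ 0 } -> -1/4
step 4: add blue to get rbbb; options L={ -1 -1/2 -1/4 } R={ 0 } -> -1/8
step 5: add red to get rbbbr; options L={ -1 -1/2 -1/4 } R={ -1/8 0 } -> -3/16
step 6: add red to get rbbbrr; options L={ -1 -1/2 -1/4 } R={ -3/16 -1/8 0 } -> -7/32
step 7: add blue to get rbbbrrb; options L={ -1 -1/2 -1/4 -7/32 } R={ -3/16 -1/8 0 } -> -13/64
step 8: add blue to get rbbbrrbb; options L={ -1 -1/2 -1/4 -7/32 -13/64 } R={ -3/16 -1/8 0 } -> -25/128
step 9: add red to get rbbbrrbbr; options L={ -1 -1/2 -1/4 -7/32 -13/64 } R={ -25/128 -3/16 -1/8 0 } -> -51/256
step 10: add blue to get rbbbrrbbrb; options L={ -1 -1/2 -1/4 -7/32 -13/64 -51/256 } R={ -25/128 -3/16 -1/8 0 } -> -101/512
step 11: add blue to get rbbbrrbbrbb; options L={ -1 -1/2 -1/4 -7/32 -13/64 -51/256 -101/512 } R={ -25/128 -3/16 -1/8 0 } -> -201/1024
step 12: add blue to get rbbbrrbbrbbb; options L={ -1 -1/2 -1/4 -7/32 -13/64 -51/256 -101/512 -201/1024 } R={ -25/128 -3/16 -1/8 0 } -> -401/2048
step 13: add blue to get rbbbrrbbrbbbb; options L={ -1 -1/2 -1/4 -7/32 -13/64 -51/256 -101/512 -201/1024 -401/2048 } R={ -25/128 -3/16 -1/8 0 } -> -801/4096
step 14: add red to get rbbbrrbbrbbbbr; options L={ -1 -1/2 -1/4 -7/32 -13/64 -51/256 -101/512 -201/1024 -401/2048 } R={ -801/4096 -25/128 -3/16 -1/8 0 } -> -1603/8192
step 15: add blue to get rbbbrrbbrbbbbrb; options L={ -1 -1/2 -1/4 -7/32 -13/64 -51/256 -101/512 -201/1024 -401/2048 -1603/8192 } R={ -801/4096 -25/128 -3/16 -1/8 0 } -> -3205/16384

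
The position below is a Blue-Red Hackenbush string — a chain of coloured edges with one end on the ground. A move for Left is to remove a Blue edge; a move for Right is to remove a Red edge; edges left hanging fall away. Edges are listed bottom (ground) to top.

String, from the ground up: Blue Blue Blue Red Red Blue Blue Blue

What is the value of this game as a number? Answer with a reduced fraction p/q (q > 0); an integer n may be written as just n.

79/32

Prefix values for Blue Blue Blue Red Red Blue Blue Blue via {L|R} + simplicity:
v(B) = { 0 | — } → 1
v(BB) = { 0,1 | — } → 2
v(BBB) = { 0,1,2 | — } → 3
v(BBBR) = { 0,1,2 | 3 } → 5/2
v(BBBRR) = { 0,1,2 | 5/2,3 } → 9/4
v(BBBRRB) = { 0,1,2,9/4 | 5/2,3 } → 19/8
v(BBBRRBB) = { 0,1,2,9/4,19/8 | 5/2,3 } → 39/16
v(BBBRRBBB) = { 0,1,2,9/4,19/8,39/16 | 5/2,3 } → 79/32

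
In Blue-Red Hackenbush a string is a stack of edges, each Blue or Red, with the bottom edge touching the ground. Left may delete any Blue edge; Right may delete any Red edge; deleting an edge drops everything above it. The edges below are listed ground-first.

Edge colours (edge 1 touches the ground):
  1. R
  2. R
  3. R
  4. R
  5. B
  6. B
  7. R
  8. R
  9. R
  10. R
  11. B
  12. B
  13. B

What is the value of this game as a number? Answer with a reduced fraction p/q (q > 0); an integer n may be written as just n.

Recurse on prefixes of the 13-edge string R R R R B B R R R R B B B:
R: Left { ∅ }, Right { 0 } — simplest -1
RR: Left { ∅ }, Right { -1,0 } — simplest -2
RRR: Left { ∅ }, Right { -2,-1,0 } — simplest -3
RRRR: Left { ∅ }, Right { -3,-2,-1,0 } — simplest -4
RRRRB: Left { -4 }, Right { -3,-2,-1,0 } — simplest -7/2
RRRRBB: Left { -4,-7/2 }, Right { -3,-2,-1,0 } — simplest -13/4
RRRRBBR: Left { -4,-7/2 }, Right { -13/4,-3,-2,-1,0 } — simplest -27/8
RRRRBBRR: Left { -4,-7/2 }, Right { -27/8,-13/4,-3,-2,-1,0 } — simplest -55/16
RRRRBBRRR: Left { -4,-7/2 }, Right { -55/16,-27/8,-13/4,-3,-2,-1,0 } — simplest -111/32
RRRRBBRRRR: Left { -4,-7/2 }, Right { -111/32,-55/16,-27/8,-13/4,-3,-2,-1,0 } — simplest -223/64
RRRRBBRRRRB: Left { -4,-7/2,-223/64 }, Right { -111/32,-55/16,-27/8,-13/4,-3,-2,-1,0 } — simplest -445/128
RRRRBBRRRRBB: Left { -4,-7/2,-223/64,-445/128 }, Right { -111/32,-55/16,-27/8,-13/4,-3,-2,-1,0 } — simplest -889/256
RRRRBBRRRRBBB: Left { -4,-7/2,-223/64,-445/128,-889/256 }, Right { -111/32,-55/16,-27/8,-13/4,-3,-2,-1,0 } — simplest -1777/512

-1777/512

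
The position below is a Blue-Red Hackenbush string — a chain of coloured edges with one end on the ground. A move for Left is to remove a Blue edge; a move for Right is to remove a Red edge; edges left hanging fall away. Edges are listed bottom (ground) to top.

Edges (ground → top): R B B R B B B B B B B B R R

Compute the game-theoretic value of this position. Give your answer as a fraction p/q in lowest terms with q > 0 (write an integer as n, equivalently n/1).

Recurse on prefixes of the 14-edge string R B B R B B B B B B B B R R:
edge 1 of 14 (R): {  | 0 } -> -1
edge 2 of 14 (B): { -1 | 0 } -> -1/2
edge 3 of 14 (B): { -1, -1/2 | 0 } -> -1/4
edge 4 of 14 (R): { -1, -1/2 | -1/4, 0 } -> -3/8
edge 5 of 14 (B): { -1, -1/2, -3/8 | -1/4, 0 } -> -5/16
edge 6 of 14 (B): { -1, -1/2, -3/8, -5/16 | -1/4, 0 } -> -9/32
edge 7 of 14 (B): { -1, -1/2, -3/8, -5/16, -9/32 | -1/4, 0 } -> -17/64
edge 8 of 14 (B): { -1, -1/2, -3/8, -5/16, -9/32, -17/64 | -1/4, 0 } -> -33/128
edge 9 of 14 (B): { -1, -1/2, -3/8, -5/16, -9/32, -17/64, -33/128 | -1/4, 0 } -> -65/256
edge 10 of 14 (B): { -1, -1/2, -3/8, -5/16, -9/32, -17/64, -33/128, -65/256 | -1/4, 0 } -> -129/512
edge 11 of 14 (B): { -1, -1/2, -3/8, -5/16, -9/32, -17/64, -33/128, -65/256, -129/512 | -1/4, 0 } -> -257/1024
edge 12 of 14 (B): { -1, -1/2, -3/8, -5/16, -9/32, -17/64, -33/128, -65/256, -129/512, -257/1024 | -1/4, 0 } -> -513/2048
edge 13 of 14 (R): { -1, -1/2, -3/8, -5/16, -9/32, -17/64, -33/128, -65/256, -129/512, -257/1024 | -513/2048, -1/4, 0 } -> -1027/4096
edge 14 of 14 (R): { -1, -1/2, -3/8, -5/16, -9/32, -17/64, -33/128, -65/256, -129/512, -257/1024 | -1027/4096, -513/2048, -1/4, 0 } -> -2055/8192

-2055/8192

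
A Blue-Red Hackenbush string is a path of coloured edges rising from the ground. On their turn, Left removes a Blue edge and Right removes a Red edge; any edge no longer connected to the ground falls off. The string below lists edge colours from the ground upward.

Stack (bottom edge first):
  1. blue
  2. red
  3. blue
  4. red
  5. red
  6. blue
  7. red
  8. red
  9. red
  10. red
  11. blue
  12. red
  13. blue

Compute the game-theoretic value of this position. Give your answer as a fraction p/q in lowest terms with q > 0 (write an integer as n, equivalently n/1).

val(b) = { 0 | none } => 1
val(br) = { 0 | 1 } => 1/2
val(brb) = { 0, 1/2 | 1 } => 3/4
val(brbr) = { 0, 1/2 | 3/4, 1 } => 5/8
val(brbrr) = { 0, 1/2 | 5/8, 3/4, 1 } => 9/16
val(brbrrb) = { 0, 1/2, 9/16 | 5/8, 3/4, 1 } => 19/32
val(brbrrbr) = { 0, 1/2, 9/16 | 19/32, 5/8, 3/4, 1 } => 37/64
val(brbrrbrr) = { 0, 1/2, 9/16 | 37/64, 19/32, 5/8, 3/4, 1 } => 73/128
val(brbrrbrrr) = { 0, 1/2, 9/16 | 73/128, 37/64, 19/32, 5/8, 3/4, 1 } => 145/256
val(brbrrbrrrr) = { 0, 1/2, 9/16 | 145/256, 73/128, 37/64, 19/32, 5/8, 3/4, 1 } => 289/512
val(brbrrbrrrrb) = { 0, 1/2, 9/16, 289/512 | 145/256, 73/128, 37/64, 19/32, 5/8, 3/4, 1 } => 579/1024
val(brbrrbrrrrbr) = { 0, 1/2, 9/16, 289/512 | 579/1024, 145/256, 73/128, 37/64, 19/32, 5/8, 3/4, 1 } => 1157/2048
val(brbrrbrrrrbrb) = { 0, 1/2, 9/16, 289/512, 1157/2048 | 579/1024, 145/256, 73/128, 37/64, 19/32, 5/8, 3/4, 1 } => 2315/4096

2315/4096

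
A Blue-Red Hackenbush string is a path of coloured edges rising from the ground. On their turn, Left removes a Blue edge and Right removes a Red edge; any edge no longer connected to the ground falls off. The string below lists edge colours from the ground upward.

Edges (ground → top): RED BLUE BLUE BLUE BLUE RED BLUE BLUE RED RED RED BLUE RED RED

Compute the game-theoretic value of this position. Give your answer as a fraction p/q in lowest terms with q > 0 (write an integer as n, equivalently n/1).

Build v(s[:k]) for k = 1..14, string s = RED BLUE BLUE BLUE BLUE RED BLUE BLUE RED RED RED BLUE RED RED.
step 1: add RED to get R; options L={ (no moves) } R={ 0 } so -1
step 2: add BLUE to get RB; options L={ -1 } R={ 0 } so -1/2
step 3: add BLUE to get RBB; options L={ -1, -1/2 } R={ 0 } so -1/4
step 4: add BLUE to get RBBB; options L={ -1, -1/2, -1/4 } R={ 0 } so -1/8
step 5: add BLUE to get RBBBB; options L={ -1, -1/2, -1/4, -1/8 } R={ 0 } so -1/16
step 6: add RED to get RBBBBR; options L={ -1, -1/2, -1/4, -1/8 } R={ -1/16, 0 } so -3/32
step 7: add BLUE to get RBBBBRB; options L={ -1, -1/2, -1/4, -1/8, -3/32 } R={ -1/16, 0 } so -5/64
step 8: add BLUE to get RBBBBRBB; options L={ -1, -1/2, -1/4, -1/8, -3/32, -5/64 } R={ -1/16, 0 } so -9/128
step 9: add RED to get RBBBBRBBR; options L={ -1, -1/2, -1/4, -1/8, -3/32, -5/64 } R={ -9/128, -1/16, 0 } so -19/256
step 10: add RED to get RBBBBRBBRR; options L={ -1, -1/2, -1/4, -1/8, -3/32, -5/64 } R={ -19/256, -9/128, -1/16, 0 } so -39/512
step 11: add RED to get RBBBBRBBRRR; options L={ -1, -1/2, -1/4, -1/8, -3/32, -5/64 } R={ -39/512, -19/256, -9/128, -1/16, 0 } so -79/1024
step 12: add BLUE to get RBBBBRBBRRRB; options L={ -1, -1/2, -1/4, -1/8, -3/32, -5/64, -79/1024 } R={ -39/512, -19/256, -9/128, -1/16, 0 } so -157/2048
step 13: add RED to get RBBBBRBBRRRBR; options L={ -1, -1/2, -1/4, -1/8, -3/32, -5/64, -79/1024 } R={ -157/2048, -39/512, -19/256, -9/128, -1/16, 0 } so -315/4096
step 14: add RED to get RBBBBRBBRRRBRR; options L={ -1, -1/2, -1/4, -1/8, -3/32, -5/64, -79/1024 } R={ -315/4096, -157/2048, -39/512, -19/256, -9/128, -1/16, 0 } so -631/8192

-631/8192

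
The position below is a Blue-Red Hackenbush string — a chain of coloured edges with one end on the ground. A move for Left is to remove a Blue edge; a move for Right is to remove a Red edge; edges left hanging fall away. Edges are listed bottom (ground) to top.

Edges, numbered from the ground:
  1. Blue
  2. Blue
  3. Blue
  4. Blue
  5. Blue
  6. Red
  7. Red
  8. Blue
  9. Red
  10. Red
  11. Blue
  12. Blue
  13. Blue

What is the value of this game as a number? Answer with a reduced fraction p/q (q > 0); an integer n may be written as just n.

1 of 13 · B · max L 0 · min R +∞ => 1
2 of 13 · BB · max L 1 · min R +∞ => 2
3 of 13 · BBB · max L 2 · min R +∞ => 3
4 of 13 · BBBB · max L 3 · min R +∞ => 4
5 of 13 · BBBBB · max L 4 · min R +∞ => 5
6 of 13 · BBBBBR · max L 4 · min R 5 => 9/2
7 of 13 · BBBBBRR · max L 4 · min R 9/2 => 17/4
8 of 13 · BBBBBRRB · max L 17/4 · min R 9/2 => 35/8
9 of 13 · BBBBBRRBR · max L 17/4 · min R 35/8 => 69/16
10 of 13 · BBBBBRRBRR · max L 17/4 · min R 69/16 => 137/32
11 of 13 · BBBBBRRBRRB · max L 137/32 · min R 69/16 => 275/64
12 of 13 · BBBBBRRBRRBB · max L 275/64 · min R 69/16 => 551/128
13 of 13 · BBBBBRRBRRBBB · max L 551/128 · min R 69/16 => 1103/256

1103/256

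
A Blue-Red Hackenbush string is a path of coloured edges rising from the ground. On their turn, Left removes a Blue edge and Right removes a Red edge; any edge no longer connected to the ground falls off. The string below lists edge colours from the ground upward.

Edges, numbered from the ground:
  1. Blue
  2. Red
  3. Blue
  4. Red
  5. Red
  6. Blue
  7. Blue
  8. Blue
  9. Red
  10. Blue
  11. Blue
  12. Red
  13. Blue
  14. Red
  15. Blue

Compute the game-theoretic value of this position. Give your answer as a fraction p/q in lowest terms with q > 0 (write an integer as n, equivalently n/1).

10091/16384

Prefix values for Blue Red Blue Red Red Blue Blue Blue Red Blue Blue Red Blue Red Blue via {L|R} + simplicity:
edge 1 of 15 (Blue): { 0 | — } => 1
edge 2 of 15 (Red): { 0 | 1 } => 1/2
edge 3 of 15 (Blue): { 0, 1/2 | 1 } => 3/4
edge 4 of 15 (Red): { 0, 1/2 | 3/4, 1 } => 5/8
edge 5 of 15 (Red): { 0, 1/2 | 5/8, 3/4, 1 } => 9/16
edge 6 of 15 (Blue): { 0, 1/2, 9/16 | 5/8, 3/4, 1 } => 19/32
edge 7 of 15 (Blue): { 0, 1/2, 9/16, 19/32 | 5/8, 3/4, 1 } => 39/64
edge 8 of 15 (Blue): { 0, 1/2, 9/16, 19/32, 39/64 | 5/8, 3/4, 1 } => 79/128
edge 9 of 15 (Red): { 0, 1/2, 9/16, 19/32, 39/64 | 79/128, 5/8, 3/4, 1 } => 157/256
edge 10 of 15 (Blue): { 0, 1/2, 9/16, 19/32, 39/64, 157/256 | 79/128, 5/8, 3/4, 1 } => 315/512
edge 11 of 15 (Blue): { 0, 1/2, 9/16, 19/32, 39/64, 157/256, 315/512 | 79/128, 5/8, 3/4, 1 } => 631/1024
edge 12 of 15 (Red): { 0, 1/2, 9/16, 19/32, 39/64, 157/256, 315/512 | 631/1024, 79/128, 5/8, 3/4, 1 } => 1261/2048
edge 13 of 15 (Blue): { 0, 1/2, 9/16, 19/32, 39/64, 157/256, 315/512, 1261/2048 | 631/1024, 79/128, 5/8, 3/4, 1 } => 2523/4096
edge 14 of 15 (Red): { 0, 1/2, 9/16, 19/32, 39/64, 157/256, 315/512, 1261/2048 | 2523/4096, 631/1024, 79/128, 5/8, 3/4, 1 } => 5045/8192
edge 15 of 15 (Blue): { 0, 1/2, 9/16, 19/32, 39/64, 157/256, 315/512, 1261/2048, 5045/8192 | 2523/4096, 631/1024, 79/128, 5/8, 3/4, 1 } => 10091/16384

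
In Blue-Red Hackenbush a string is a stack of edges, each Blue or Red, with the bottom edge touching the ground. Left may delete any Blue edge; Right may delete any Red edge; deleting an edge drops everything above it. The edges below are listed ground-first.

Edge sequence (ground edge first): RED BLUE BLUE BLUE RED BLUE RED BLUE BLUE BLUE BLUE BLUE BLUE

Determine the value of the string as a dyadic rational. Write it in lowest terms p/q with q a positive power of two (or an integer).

R: Left {  }, Right { 0 } so simplest -1
RB: Left { -1 }, Right { 0 } so simplest -1/2
RBB: Left { -1,-1/2 }, Right { 0 } so simplest -1/4
RBBB: Left { -1,-1/2,-1/4 }, Right { 0 } so simplest -1/8
RBBBR: Left { -1,-1/2,-1/4 }, Right { -1/8,0 } so simplest -3/16
RBBBRB: Left { -1,-1/2,-1/4,-3/16 }, Right { -1/8,0 } so simplest -5/32
RBBBRBR: Left { -1,-1/2,-1/4,-3/16 }, Right { -5/32,-1/8,0 } so simplest -11/64
RBBBRBRB: Left { -1,-1/2,-1/4,-3/16,-11/64 }, Right { -5/32,-1/8,0 } so simplest -21/128
RBBBRBRBB: Left { -1,-1/2,-1/4,-3/16,-11/64,-21/128 }, Right { -5/32,-1/8,0 } so simplest -41/256
RBBBRBRBBB: Left { -1,-1/2,-1/4,-3/16,-11/64,-21/128,-41/256 }, Right { -5/32,-1/8,0 } so simplest -81/512
RBBBRBRBBBB: Left { -1,-1/2,-1/4,-3/16,-11/64,-21/128,-41/256,-81/512 }, Right { -5/32,-1/8,0 } so simplest -161/1024
RBBBRBRBBBBB: Left { -1,-1/2,-1/4,-3/16,-11/64,-21/128,-41/256,-81/512,-161/1024 }, Right { -5/32,-1/8,0 } so simplest -321/2048
RBBBRBRBBBBBB: Left { -1,-1/2,-1/4,-3/16,-11/64,-21/128,-41/256,-81/512,-161/1024,-321/2048 }, Right { -5/32,-1/8,0 } so simplest -641/4096

-641/4096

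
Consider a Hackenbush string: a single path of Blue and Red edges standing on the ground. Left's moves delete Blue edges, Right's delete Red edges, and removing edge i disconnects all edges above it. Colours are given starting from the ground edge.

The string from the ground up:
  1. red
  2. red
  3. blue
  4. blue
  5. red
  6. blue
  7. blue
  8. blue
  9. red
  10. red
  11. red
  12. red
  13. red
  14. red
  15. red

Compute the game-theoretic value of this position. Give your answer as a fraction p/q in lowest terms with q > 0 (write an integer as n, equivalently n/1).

-10495/8192

Recurse on prefixes of the 15-edge string red red blue blue red blue blue blue red red red red red red red:
value(r) = { none | 0 } -> -1
value(rr) = { none | -1,0 } -> -2
value(rrb) = { -2 | -1,0 } -> -3/2
value(rrbb) = { -2,-3/2 | -1,0 } -> -5/4
value(rrbbr) = { -2,-3/2 | -5/4,-1,0 } -> -11/8
value(rrbbrb) = { -2,-3/2,-11/8 | -5/4,-1,0 } -> -21/16
value(rrbbrbb) = { -2,-3/2,-11/8,-21/16 | -5/4,-1,0 } -> -41/32
value(rrbbrbbb) = { -2,-3/2,-11/8,-21/16,-41/32 | -5/4,-1,0 } -> -81/64
value(rrbbrbbbr) = { -2,-3/2,-11/8,-21/16,-41/32 | -81/64,-5/4,-1,0 } -> -163/128
value(rrbbrbbbrr) = { -2,-3/2,-11/8,-21/16,-41/32 | -163/128,-81/64,-5/4,-1,0 } -> -327/256
value(rrbbrbbbrrr) = { -2,-3/2,-11/8,-21/16,-41/32 | -327/256,-163/128,-81/64,-5/4,-1,0 } -> -655/512
value(rrbbrbbbrrrr) = { -2,-3/2,-11/8,-21/16,-41/32 | -655/512,-327/256,-163/128,-81/64,-5/4,-1,0 } -> -1311/1024
value(rrbbrbbbrrrrr) = { -2,-3/2,-11/8,-21/16,-41/32 | -1311/1024,-655/512,-327/256,-163/128,-81/64,-5/4,-1,0 } -> -2623/2048
value(rrbbrbbbrrrrrr) = { -2,-3/2,-11/8,-21/16,-41/32 | -2623/2048,-1311/1024,-655/512,-327/256,-163/128,-81/64,-5/4,-1,0 } -> -5247/4096
value(rrbbrbbbrrrrrrr) = { -2,-3/2,-11/8,-21/16,-41/32 | -5247/4096,-2623/2048,-1311/1024,-655/512,-327/256,-163/128,-81/64,-5/4,-1,0 } -> -10495/8192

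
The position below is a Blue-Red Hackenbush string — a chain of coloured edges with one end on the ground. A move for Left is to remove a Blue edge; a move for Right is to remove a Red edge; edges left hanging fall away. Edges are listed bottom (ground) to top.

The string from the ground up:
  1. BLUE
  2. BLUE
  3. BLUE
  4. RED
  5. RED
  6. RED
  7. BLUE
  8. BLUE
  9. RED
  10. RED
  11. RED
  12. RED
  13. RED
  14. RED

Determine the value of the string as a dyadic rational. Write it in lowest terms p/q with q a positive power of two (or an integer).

4481/2048

Recurse on prefixes of the 14-edge string BLUE BLUE BLUE RED RED RED BLUE BLUE RED RED RED RED RED RED:
edge 1 of 14 (BLUE): { 0 | — } — 1
edge 2 of 14 (BLUE): { 0, 1 | — } — 2
edge 3 of 14 (BLUE): { 0, 1, 2 | — } — 3
edge 4 of 14 (RED): { 0, 1, 2 | 3 } — 5/2
edge 5 of 14 (RED): { 0, 1, 2 | 5/2, 3 } — 9/4
edge 6 of 14 (RED): { 0, 1, 2 | 9/4, 5/2, 3 } — 17/8
edge 7 of 14 (BLUE): { 0, 1, 2, 17/8 | 9/4, 5/2, 3 } — 35/16
edge 8 of 14 (BLUE): { 0, 1, 2, 17/8, 35/16 | 9/4, 5/2, 3 } — 71/32
edge 9 of 14 (RED): { 0, 1, 2, 17/8, 35/16 | 71/32, 9/4, 5/2, 3 } — 141/64
edge 10 of 14 (RED): { 0, 1, 2, 17/8, 35/16 | 141/64, 71/32, 9/4, 5/2, 3 } — 281/128
edge 11 of 14 (RED): { 0, 1, 2, 17/8, 35/16 | 281/128, 141/64, 71/32, 9/4, 5/2, 3 } — 561/256
edge 12 of 14 (RED): { 0, 1, 2, 17/8, 35/16 | 561/256, 281/128, 141/64, 71/32, 9/4, 5/2, 3 } — 1121/512
edge 13 of 14 (RED): { 0, 1, 2, 17/8, 35/16 | 1121/512, 561/256, 281/128, 141/64, 71/32, 9/4, 5/2, 3 } — 2241/1024
edge 14 of 14 (RED): { 0, 1, 2, 17/8, 35/16 | 2241/1024, 1121/512, 561/256, 281/128, 141/64, 71/32, 9/4, 5/2, 3 } — 4481/2048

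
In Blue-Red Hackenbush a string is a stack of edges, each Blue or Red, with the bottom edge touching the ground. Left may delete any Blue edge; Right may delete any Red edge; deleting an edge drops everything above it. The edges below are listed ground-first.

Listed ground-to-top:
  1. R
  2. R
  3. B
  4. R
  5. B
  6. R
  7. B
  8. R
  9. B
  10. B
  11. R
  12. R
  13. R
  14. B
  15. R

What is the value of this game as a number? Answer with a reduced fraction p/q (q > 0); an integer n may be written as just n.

Prefix values for R R B R B R B R B B R R R B R via {L|R} + simplicity:
R: Left { (no moves) }, Right { 0 } -> simplest -1
RR: Left { (no moves) }, Right { -1 0 } -> simplest -2
RRB: Left { -2 }, Right { -1 0 } -> simplest -3/2
RRBR: Left { -2 }, Right { -3/2 -1 0 } -> simplest -7/4
RRBRB: Left { -2 -7/4 }, Right { -3/2 -1 0 } -> simplest -13/8
RRBRBR: Left { -2 -7/4 }, Right { -13/8 -3/2 -1 0 } -> simplest -27/16
RRBRBRB: Left { -2 -7/4 -27/16 }, Right { -13/8 -3/2 -1 0 } -> simplest -53/32
RRBRBRBR: Left { -2 -7/4 -27/16 }, Right { -53/32 -13/8 -3/2 -1 0 } -> simplest -107/64
RRBRBRBRB: Left { -2 -7/4 -27/16 -107/64 }, Right { -53/32 -13/8 -3/2 -1 0 } -> simplest -213/128
RRBRBRBRBB: Left { -2 -7/4 -27/16 -107/64 -213/128 }, Right { -53/32 -13/8 -3/2 -1 0 } -> simplest -425/256
RRBRBRBRBBR: Left { -2 -7/4 -27/16 -107/64 -213/128 }, Right { -425/256 -53/32 -13/8 -3/2 -1 0 } -> simplest -851/512
RRBRBRBRBBRR: Left { -2 -7/4 -27/16 -107/64 -213/128 }, Right { -851/512 -425/256 -53/32 -13/8 -3/2 -1 0 } -> simplest -1703/1024
RRBRBRBRBBRRR: Left { -2 -7/4 -27/16 -107/64 -213/128 }, Right { -1703/1024 -851/512 -425/256 -53/32 -13/8 -3/2 -1 0 } -> simplest -3407/2048
RRBRBRBRBBRRRB: Left { -2 -7/4 -27/16 -107/64 -213/128 -3407/2048 }, Right { -1703/1024 -851/512 -425/256 -53/32 -13/8 -3/2 -1 0 } -> simplest -6813/4096
RRBRBRBRBBRRRBR: Left { -2 -7/4 -27/16 -107/64 -213/128 -3407/2048 }, Right { -6813/4096 -1703/1024 -851/512 -425/256 -53/32 -13/8 -3/2 -1 0 } -> simplest -13627/8192

-13627/8192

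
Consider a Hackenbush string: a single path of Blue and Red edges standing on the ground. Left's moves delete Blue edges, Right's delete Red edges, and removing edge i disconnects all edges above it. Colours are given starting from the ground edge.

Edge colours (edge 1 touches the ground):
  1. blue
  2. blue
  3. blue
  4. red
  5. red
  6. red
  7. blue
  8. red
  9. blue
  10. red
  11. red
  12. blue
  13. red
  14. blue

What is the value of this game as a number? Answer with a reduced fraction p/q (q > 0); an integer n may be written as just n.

Build g(s[:k]) for k = 1..14, string s = blue blue blue red red red blue red blue red red blue red blue.
step 1: add blue to get b; options L={ 0 } R={ · } = 1
step 2: add blue to get bb; options L={ 0 1 } R={ · } = 2
step 3: add blue to get bbb; options L={ 0 1 2 } R={ · } = 3
step 4: add red to get bbbr; options L={ 0 1 2 } R={ 3 } = 5/2
step 5: add red to get bbbrr; options L={ 0 1 2 } R={ 5/2 3 } = 9/4
step 6: add red to get bbbrrr; options L={ 0 1 2 } R={ 9/4 5/2 3 } = 17/8
step 7: add blue to get bbbrrrb; options L={ 0 1 2 17/8 } R={ 9/4 5/2 3 } = 35/16
step 8: add red to get bbbrrrbr; options L={ 0 1 2 17/8 } R={ 35/16 9/4 5/2 3 } = 69/32
step 9: add blue to get bbbrrrbrb; options L={ 0 1 2 17/8 69/32 } R={ 35/16 9/4 5/2 3 } = 139/64
step 10: add red to get bbbrrrbrbr; options L={ 0 1 2 17/8 69/32 } R={ 139/64 35/16 9/4 5/2 3 } = 277/128
step 11: add red to get bbbrrrbrbrr; options L={ 0 1 2 17/8 69/32 } R={ 277/128 139/64 35/16 9/4 5/2 3 } = 553/256
step 12: add blue to get bbbrrrbrbrrb; options L={ 0 1 2 17/8 69/32 553/256 } R={ 277/128 139/64 35/16 9/4 5/2 3 } = 1107/512
step 13: add red to get bbbrrrbrbrrbr; options L={ 0 1 2 17/8 69/32 553/256 } R={ 1107/512 277/128 139/64 35/16 9/4 5/2 3 } = 2213/1024
step 14: add blue to get bbbrrrbrbrrbrb; options L={ 0 1 2 17/8 69/32 553/256 2213/1024 } R={ 1107/512 277/128 139/64 35/16 9/4 5/2 3 } = 4427/2048

4427/2048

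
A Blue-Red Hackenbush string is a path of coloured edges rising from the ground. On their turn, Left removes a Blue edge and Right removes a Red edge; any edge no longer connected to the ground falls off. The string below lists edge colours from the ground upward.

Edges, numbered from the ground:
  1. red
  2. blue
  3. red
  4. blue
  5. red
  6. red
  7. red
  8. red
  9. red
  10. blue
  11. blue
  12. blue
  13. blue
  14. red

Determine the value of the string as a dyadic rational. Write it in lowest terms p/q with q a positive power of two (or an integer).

-6083/8192

val_1 [r]  L=[none]  R=[0]  = -1
val_2 [rb]  L=[-1]  R=[0]  = -1/2
val_3 [rbr]  L=[-1]  R=[-1/2,0]  = -3/4
val_4 [rbrb]  L=[-1,-3/4]  R=[-1/2,0]  = -5/8
val_5 [rbrbr]  L=[-1,-3/4]  R=[-5/8,-1/2,0]  = -11/16
val_6 [rbrbrr]  L=[-1,-3/4]  R=[-11/16,-5/8,-1/2,0]  = -23/32
val_7 [rbrbrrr]  L=[-1,-3/4]  R=[-23/32,-11/16,-5/8,-1/2,0]  = -47/64
val_8 [rbrbrrrr]  L=[-1,-3/4]  R=[-47/64,-23/32,-11/16,-5/8,-1/2,0]  = -95/128
val_9 [rbrbrrrrr]  L=[-1,-3/4]  R=[-95/128,-47/64,-23/32,-11/16,-5/8,-1/2,0]  = -191/256
val_10 [rbrbrrrrrb]  L=[-1,-3/4,-191/256]  R=[-95/128,-47/64,-23/32,-11/16,-5/8,-1/2,0]  = -381/512
val_11 [rbrbrrrrrbb]  L=[-1,-3/4,-191/256,-381/512]  R=[-95/128,-47/64,-23/32,-11/16,-5/8,-1/2,0]  = -761/1024
val_12 [rbrbrrrrrbbb]  L=[-1,-3/4,-191/256,-381/512,-761/1024]  R=[-95/128,-47/64,-23/32,-11/16,-5/8,-1/2,0]  = -1521/2048
val_13 [rbrbrrrrrbbbb]  L=[-1,-3/4,-191/256,-381/512,-761/1024,-1521/2048]  R=[-95/128,-47/64,-23/32,-11/16,-5/8,-1/2,0]  = -3041/4096
val_14 [rbrbrrrrrbbbbr]  L=[-1,-3/4,-191/256,-381/512,-761/1024,-1521/2048]  R=[-3041/4096,-95/128,-47/64,-23/32,-11/16,-5/8,-1/2,0]  = -6083/8192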